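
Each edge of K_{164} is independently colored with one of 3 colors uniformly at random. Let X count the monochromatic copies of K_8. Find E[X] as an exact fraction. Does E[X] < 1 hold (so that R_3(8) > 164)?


E[X] = C(164, 8) · 3^{1 − 28} = 10912535409348 · 3^{−27} = 10912535409348/7625597484987.
As a reduced fraction: E[X] = 404167978124/282429536481 ≈ 1.4310.
Is E[X] < 1? NO.
Since E[X] ≥ 1, the first-moment bound is inconclusive at n = 164; it does NOT by itself certify R_3(8) > 164.

E[X] = 404167978124/282429536481 ≈ 1.4310; E[X] ≥ 1; first-moment method inconclusive here.


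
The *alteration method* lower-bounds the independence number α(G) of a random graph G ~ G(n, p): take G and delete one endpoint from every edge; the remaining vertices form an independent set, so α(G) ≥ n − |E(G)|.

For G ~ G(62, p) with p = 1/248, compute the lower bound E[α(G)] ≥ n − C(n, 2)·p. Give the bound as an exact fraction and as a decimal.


E[|E(G)|] = C(62, 2)·p = 1891 · (1/248) = 61/8.
E[α(G)] ≥ n − E[|E(G)|] = 62 − 61/8 = 435/8.
Numerically: ≈ 54.3750.
(This is only a lower bound; the true E[α(G)] may be larger.)

E[α(G)] ≥ 435/8 ≈ 54.3750.


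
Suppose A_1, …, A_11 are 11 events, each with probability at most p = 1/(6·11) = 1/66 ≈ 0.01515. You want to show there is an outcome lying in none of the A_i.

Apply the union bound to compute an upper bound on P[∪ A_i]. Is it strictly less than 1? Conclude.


Union bound: P[∪_{i=1}^{11} A_i] ≤ Σ_i P[A_i] ≤ 11·p = 11·(1/66) = 1/6.
Numerically: 1/6 ≈ 0.16667.
Is 1/6 < 1? YES.
Since P[∪ A_i] ≤ 1/6 < 1, the complement has P[∩ A_i^c] ≥ 1 − 1/6 = 5/6 > 0, so some outcome avoids every A_i.

11·p = 1/6 ≈ 0.16667; existence CERTIFIED by the union bound.


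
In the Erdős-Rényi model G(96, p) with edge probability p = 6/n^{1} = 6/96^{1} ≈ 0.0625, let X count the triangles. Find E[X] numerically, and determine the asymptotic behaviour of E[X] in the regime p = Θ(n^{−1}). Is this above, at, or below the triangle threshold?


Number of potential triangles: C(96, 3) = 142880.
Each occurs with probability p³ ≈ (0.0625)³ ≈ 2.4414062e-04.
By linearity: E[X] = C(96, 3)·p³ ≈ 142880 · 2.4414062e-04 ≈ 34.88281.
Here α = 1, so p = 6/n is exactly at the triangle threshold p ~ 1/n. Asymptotically E[X] → c³/6 = 6³/6 = 36 ≈ 36.00000, a bounded constant. In this regime the triangle count is asymptotically Poisson(c³/6).

E[X] ≈ 34.88281; in regime p = Θ(1/n^{1}) E[X] stays bounded (at the triangle threshold p ~ 1/n).


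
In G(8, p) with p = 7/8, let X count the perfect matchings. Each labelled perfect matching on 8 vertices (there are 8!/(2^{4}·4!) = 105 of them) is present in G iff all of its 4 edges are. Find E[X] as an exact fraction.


K_8 has 8!/(2^{4}·4!) = 105 labelled perfect matchings.
For each such perfect matching H, let X_H = 1 if all 4 edges of H are present in G. Then P[X_H = 1] = p^{4} = (7/8)^{4} = 2401/4096.
By linearity: E[X] = Σ_H E[X_H] = 105 · p^{4} = 105 · 2401/4096 = 252105/4096.
Numerically: E[X] ≈ 61.5.

E[X] = 105 · (7/8)^{4} = 252105/4096 ≈ 61.5.


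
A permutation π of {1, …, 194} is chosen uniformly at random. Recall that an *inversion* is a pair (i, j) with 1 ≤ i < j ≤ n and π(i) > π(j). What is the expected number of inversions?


Write X = Σ X_I over the C(194, 2) = 18721 pairs i < j, with X_I the indicator of one inversion.
There are 18721 indicators.
For each fixed pair i < j, the values π(i) and π(j) are two distinct elements of {1, …, 194} in uniformly random order; by symmetry P[π(i) > π(j)] = 1/2.
By linearity: E[X] = 18721 · (1/2) = C(194, 2) · (1/2) = 18721/2 = 18721/2 ≈ 9360.50000.

E[X] = 18721/2 = 9360.50000.


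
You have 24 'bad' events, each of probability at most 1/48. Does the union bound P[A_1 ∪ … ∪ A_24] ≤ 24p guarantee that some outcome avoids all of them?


Union bound: P[∪_{i=1}^{24} A_i] ≤ Σ_i P[A_i] ≤ 24·p = 24·(1/48) = 1/2.
Numerically: 1/2 ≈ 0.500000.
Is 1/2 < 1? YES.
Since P[∪ A_i] ≤ 1/2 < 1, the complement has P[∩ A_i^c] ≥ 1 − 1/2 = 1/2 > 0, so some outcome avoids every A_i.

24·p = 1/2 ≈ 0.500000; existence CERTIFIED by the union bound.


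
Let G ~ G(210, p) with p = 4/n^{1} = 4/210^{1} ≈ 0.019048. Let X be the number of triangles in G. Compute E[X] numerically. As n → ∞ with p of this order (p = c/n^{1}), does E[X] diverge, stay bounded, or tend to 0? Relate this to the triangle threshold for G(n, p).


Number of potential triangles: C(210, 3) = 1521520.
Each occurs with probability p³ ≈ (0.019048)³ ≈ 6.9107008e-06.
By linearity: E[X] = C(210, 3)·p³ ≈ 1521520 · 6.9107008e-06 ≈ 10.51477.
Here α = 1, so p = 4/n is exactly at the triangle threshold p ~ 1/n. Asymptotically E[X] → c³/6 = 4³/6 = 32/3 ≈ 10.66667, a bounded constant. In this regime the triangle count is asymptotically Poisson(c³/6).

E[X] ≈ 10.51477; in regime p = Θ(1/n^{1}) E[X] stays bounded (at the triangle threshold p ~ 1/n).


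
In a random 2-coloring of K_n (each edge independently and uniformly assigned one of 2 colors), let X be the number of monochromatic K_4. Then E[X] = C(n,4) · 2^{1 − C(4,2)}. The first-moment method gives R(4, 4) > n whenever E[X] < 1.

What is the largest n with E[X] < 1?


We need C(n, 4) · 2^{1 − 6} < 1, i.e. C(n, 4) < 2^{6 − 1} = 32.
Check values of n near the boundary:
  n = 4: C(4, 4) = 1; 1 < 32? YES
  n = 5: C(5, 4) = 5; 5 < 32? YES
  n = 6: C(6, 4) = 15; 15 < 32? YES
  n = 7: C(7, 4) = 35; 35 < 32? NO
The largest n with C(n, 4) < 32 is n = 6 (where E[X] = 15/32 ≈ 0.4688). Hence R(4, 4) > 6, i.e. R(4, 4) ≥ 7.

Largest n = 6; hence R(4, 4) > 6.


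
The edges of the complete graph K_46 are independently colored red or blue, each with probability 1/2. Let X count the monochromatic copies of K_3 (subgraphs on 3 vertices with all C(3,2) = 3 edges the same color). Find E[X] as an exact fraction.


Let X = Σ_S X_S over the C(46, 3) = 15180 subsets S of size 3, where X_S = 1 if the K_3 on S is monochromatic.
For a fixed S, the K_3 on S has C(3, 2) = 3 edges. P[all 3 edges red] = (1/2)^3, and likewise for blue, so P[monochromatic] = 2·(1/2)^3 = 2^{1 − 3} = 1/4.
By linearity: E[X] = C(46, 3) · 2^{1 − 3} = 15180 · 1/4 = 3795.
Numerically: E[X] ≈ 3795.000.

E[X] = C(46,3)·2^(1−C(3,2)) = 3795 ≈ 3795.000.


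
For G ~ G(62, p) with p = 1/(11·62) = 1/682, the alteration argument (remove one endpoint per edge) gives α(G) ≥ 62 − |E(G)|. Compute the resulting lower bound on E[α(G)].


E[|E(G)|] = C(62, 2)·p = 1891 · (1/682) = 61/22.
E[α(G)] ≥ n − E[|E(G)|] = 62 − 61/22 = 1303/22.
Numerically: ≈ 59.2273.
(This is only a lower bound; the true E[α(G)] may be larger.)

E[α(G)] ≥ 1303/22 ≈ 59.2273.


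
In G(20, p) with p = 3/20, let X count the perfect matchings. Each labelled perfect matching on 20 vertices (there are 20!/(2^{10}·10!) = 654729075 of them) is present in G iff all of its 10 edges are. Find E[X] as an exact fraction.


K_20 has 20!/(2^{10}·10!) = 654729075 labelled perfect matchings.
For each such perfect matching H, let X_H = 1 if all 10 edges of H are present in G. Then P[X_H = 1] = p^{10} = (3/20)^{10} = 59049/10240000000000.
By linearity of expectation: E[X] = Σ_H E[X_H] = 654729075 · p^{10} = 654729075 · 59049/10240000000000 = 1546443885987/409600000000.
Numerically: E[X] ≈ 3.7755.

E[X] = 654729075 · (3/20)^{10} = 1546443885987/409600000000 ≈ 3.7755.


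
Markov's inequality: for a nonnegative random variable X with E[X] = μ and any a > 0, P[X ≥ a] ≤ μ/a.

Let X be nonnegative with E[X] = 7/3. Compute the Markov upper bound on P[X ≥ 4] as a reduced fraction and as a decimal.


μ = E[X] = 7/3, a = 4.
Markov: P[X ≥ 4] ≤ μ/a = (7/3)/4 = 7/12.
Numerically: ≈ 0.583333.
(Since a = 4 > μ = 2.333333, the bound 7/12 is < 1 and informative.)

P[X ≥ 4] ≤ 7/12 ≈ 0.583333.


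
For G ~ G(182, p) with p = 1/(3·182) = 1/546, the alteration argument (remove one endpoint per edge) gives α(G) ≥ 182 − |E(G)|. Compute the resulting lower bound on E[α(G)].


E[|E(G)|] = C(182, 2)·p = 16471 · (1/546) = 181/6.
E[α(G)] ≥ n − E[|E(G)|] = 182 − 181/6 = 911/6.
Numerically: ≈ 151.833.
(This is only a lower bound; the true E[α(G)] may be larger.)

E[α(G)] ≥ 911/6 ≈ 151.833.


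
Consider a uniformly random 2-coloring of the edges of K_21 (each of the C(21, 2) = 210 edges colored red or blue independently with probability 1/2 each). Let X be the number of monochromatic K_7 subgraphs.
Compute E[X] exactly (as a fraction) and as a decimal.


Let X = Σ_S X_S over the C(21, 7) = 116280 subsets S of size 7, where X_S = 1 if the K_7 on S is monochromatic.
For a fixed S, the K_7 on S has C(7, 2) = 21 edges. P[all 21 edges red] = (1/2)^21, and likewise for blue, so P[monochromatic] = 2·(1/2)^21 = 2^{1 − 21} = 1/1048576.
Summing: E[X] = C(21, 7) · 2^{1 − 21} = 116280 · 1/1048576 = 14535/131072.
Numerically: E[X] ≈ 0.1109.

E[X] = C(21,7)·2^(1−C(7,2)) = 14535/131072 ≈ 0.1109.


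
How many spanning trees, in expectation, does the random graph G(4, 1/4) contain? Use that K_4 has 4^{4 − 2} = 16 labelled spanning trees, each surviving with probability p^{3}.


K_4 has 4^{4 − 2} = 16 labelled spanning trees.
For each such spanning tree H, let X_H = 1 if all 3 edges of H are present in G. Then P[X_H = 1] = p^{3} = (1/4)^{3} = 1/64.
By linearity: E[X] = Σ_H E[X_H] = 16 · p^{3} = 16 · 1/64 = 1/4.
Numerically: E[X] ≈ 0.25.

E[X] = 16 · (1/4)^{3} = 1/4 ≈ 0.25.


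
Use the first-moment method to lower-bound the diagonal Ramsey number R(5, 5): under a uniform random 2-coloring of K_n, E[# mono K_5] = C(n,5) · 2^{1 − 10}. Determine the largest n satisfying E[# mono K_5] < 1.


We need C(n, 5) · 2^{1 − 10} < 1, i.e. C(n, 5) < 2^{10 − 1} = 512.
Check values of n near the boundary:
  n = 8: C(8, 5) = 56; 56 < 512? YES
  n = 9: C(9, 5) = 126; 126 < 512? YES
  n = 10: C(10, 5) = 252; 252 < 512? YES
  n = 11: C(11, 5) = 462; 462 < 512? YES
  n = 12: C(12, 5) = 792; 792 < 512? NO
  n = 13: C(13, 5) = 1287; 1287 < 512? NO
The largest n with C(n, 5) < 512 is n = 11 (where E[X] = 231/256 ≈ 0.902). Hence R(5, 5) > 11, i.e. R(5, 5) ≥ 12.

Largest n = 11; hence R(5, 5) > 11.


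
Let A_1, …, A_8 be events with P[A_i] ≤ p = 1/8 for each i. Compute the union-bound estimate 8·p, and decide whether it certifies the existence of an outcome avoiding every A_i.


Union bound: P[∪_{i=1}^{8} A_i] ≤ Σ_i P[A_i] ≤ 8·p = 8·(1/8) = 1.
Numerically: 1 ≈ 1.00000.
Is 1 < 1? NO.
Since the bound 1 is ≥ 1, the union bound is uninformative here; it does NOT by itself certify existence.

8·p = 1 ≈ 1.00000; existence NOT certified by the union bound.


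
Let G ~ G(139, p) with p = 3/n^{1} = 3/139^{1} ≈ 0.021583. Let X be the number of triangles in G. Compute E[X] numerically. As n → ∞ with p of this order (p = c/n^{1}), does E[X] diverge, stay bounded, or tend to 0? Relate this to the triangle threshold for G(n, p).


Number of potential triangles: C(139, 3) = 437989.
Each occurs with probability p³ ≈ (0.021583)³ ≈ 1.0053548e-05.
By linearity: E[X] = C(139, 3)·p³ ≈ 437989 · 1.0053548e-05 ≈ 4.40334.
Here α = 1, so p = 3/n is exactly at the triangle threshold p ~ 1/n. Asymptotically E[X] → c³/6 = 3³/6 = 9/2 ≈ 4.50000, a bounded constant. In this regime the triangle count is asymptotically Poisson(c³/6).

E[X] ≈ 4.40334; in regime p = Θ(1/n^{1}) E[X] stays bounded (at the triangle threshold p ~ 1/n).


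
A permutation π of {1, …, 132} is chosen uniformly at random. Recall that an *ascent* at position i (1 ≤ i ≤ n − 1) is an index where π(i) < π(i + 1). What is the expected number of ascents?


Write X = Σ X_I over i = 1, …, 131, with X_I the indicator of one ascent.
There are 131 indicators.
For each fixed i, the pair (π(i), π(i+1)) is a uniformly random ordered pair of distinct values from {1, …, 132}; by symmetry P[π(i) < π(i+1)] = 1/2.
By linearity: E[X] = 131 · (1/2) = (132 − 1) · (1/2) = 131/2 ≈ 65.50000.

E[X] = 131/2 = 65.50000.


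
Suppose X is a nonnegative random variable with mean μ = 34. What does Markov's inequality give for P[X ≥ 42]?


μ = E[X] = 34, a = 42.
Markov: P[X ≥ 42] ≤ μ/a = (34)/42 = 17/21.
Numerically: ≈ 0.810.
(Since a = 42 > μ = 34.000, the bound 17/21 is < 1 and informative.)

P[X ≥ 42] ≤ 17/21 ≈ 0.810.


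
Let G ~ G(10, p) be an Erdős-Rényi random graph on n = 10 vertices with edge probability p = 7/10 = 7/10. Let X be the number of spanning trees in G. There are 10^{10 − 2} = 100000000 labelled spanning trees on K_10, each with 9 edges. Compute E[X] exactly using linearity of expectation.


K_10 has 10^{10 − 2} = 100000000 labelled spanning trees.
For each such spanning tree H, let X_H = 1 if all 9 edges of H are present in G. Then P[X_H = 1] = p^{9} = (7/10)^{9} = 40353607/1000000000.
By linearity of expectation: E[X] = Σ_H E[X_H] = 100000000 · p^{9} = 100000000 · 40353607/1000000000 = 40353607/10.
Numerically: E[X] ≈ 4.04e+06.

E[X] = 100000000 · (7/10)^{9} = 40353607/10 ≈ 4.04e+06.


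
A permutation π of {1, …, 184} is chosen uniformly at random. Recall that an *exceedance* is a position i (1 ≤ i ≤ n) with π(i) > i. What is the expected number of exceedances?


Write X = Σ_{i=1}^{184} X_i, where X_i = 1_{π(i) > i}.
For each fixed i, π(i) is uniform over {1, …, 184} (marginal of a uniform permutation), so P[π(i) > i] = (n − i)/n. Summing: Σ_{i=1}^{184} (n − i)/n = (0 + 1 + … + 183)/184 = 184(184 − 1)/(2·184) = (184 − 1)/2.
Hence E[X] = Σ_{i=1}^{184} (184 − i)/184 = 183/2 ≈ 91.500.

E[X] = 183/2 = 91.500.


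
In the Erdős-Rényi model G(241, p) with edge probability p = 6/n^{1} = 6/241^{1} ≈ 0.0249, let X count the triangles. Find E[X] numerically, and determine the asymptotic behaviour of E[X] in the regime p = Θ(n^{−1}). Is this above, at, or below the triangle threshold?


Number of potential triangles: C(241, 3) = 2303960.
Each occurs with probability p³ ≈ (0.0249)³ ≈ 1.543130e-05.
By linearity: E[X] = C(241, 3)·p³ ≈ 2303960 · 1.543130e-05 ≈ 35.5531.
Here α = 1, so p = 6/n is exactly at the triangle threshold p ~ 1/n. Asymptotically E[X] → c³/6 = 6³/6 = 36 ≈ 36.0000, a bounded constant. In this regime the triangle count is asymptotically Poisson(c³/6).

E[X] ≈ 35.5531; in regime p = Θ(1/n^{1}) E[X] stays bounded (at the triangle threshold p ~ 1/n).


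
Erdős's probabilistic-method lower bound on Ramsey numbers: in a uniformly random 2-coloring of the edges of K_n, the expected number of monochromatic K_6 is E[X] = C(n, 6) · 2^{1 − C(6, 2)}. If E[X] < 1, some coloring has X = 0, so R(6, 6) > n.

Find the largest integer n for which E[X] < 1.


We need C(n, 6) · 2^{1 − 15} < 1, i.e. C(n, 6) < 2^{15 − 1} = 16384.
Check values of n near the boundary:
  n = 14: C(14, 6) = 3003; 3003 < 16384? YES
  n = 15: C(15, 6) = 5005; 5005 < 16384? YES
  n = 16: C(16, 6) = 8008; 8008 < 16384? YES
  n = 17: C(17, 6) = 12376; 12376 < 16384? YES
  n = 18: C(18, 6) = 18564; 18564 < 16384? NO
  n = 19: C(19, 6) = 27132; 27132 < 16384? NO
The largest n with C(n, 6) < 16384 is n = 17 (where E[X] = 1547/2048 ≈ 0.75537). Hence R(6, 6) > 17, i.e. R(6, 6) ≥ 18.

Largest n = 17; hence R(6, 6) > 17.


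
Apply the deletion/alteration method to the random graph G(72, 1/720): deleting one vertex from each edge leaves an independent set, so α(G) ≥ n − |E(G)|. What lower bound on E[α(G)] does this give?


E[|E(G)|] = C(72, 2)·p = 2556 · (1/720) = 71/20.
E[α(G)] ≥ n − E[|E(G)|] = 72 − 71/20 = 1369/20.
Numerically: ≈ 68.45000.
(This is only a lower bound; the true E[α(G)] may be larger.)

E[α(G)] ≥ 1369/20 ≈ 68.45000.


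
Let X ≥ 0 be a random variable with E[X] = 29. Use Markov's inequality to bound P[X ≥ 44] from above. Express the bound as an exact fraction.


μ = E[X] = 29, a = 44.
Markov: P[X ≥ 44] ≤ μ/a = (29)/44 = 29/44.
Numerically: ≈ 0.6591.
(Since a = 44 > μ = 29.0000, the bound 29/44 is < 1 and informative.)

P[X ≥ 44] ≤ 29/44 ≈ 0.6591.


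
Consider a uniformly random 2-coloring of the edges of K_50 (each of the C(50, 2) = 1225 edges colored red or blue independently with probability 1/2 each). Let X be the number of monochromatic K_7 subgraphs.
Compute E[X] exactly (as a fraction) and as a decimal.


Let X = Σ_S X_S over the C(50, 7) = 99884400 subsets S of size 7, where X_S = 1 if the K_7 on S is monochromatic.
For a fixed S, the K_7 on S has C(7, 2) = 21 edges. P[all 21 edges red] = (1/2)^21, and likewise for blue, so P[monochromatic] = 2·(1/2)^21 = 2^{1 − 21} = 1/1048576.
By linearity: E[X] = C(50, 7) · 2^{1 − 21} = 99884400 · 1/1048576 = 6242775/65536.
Numerically: E[X] ≈ 95.257.

E[X] = C(50,7)·2^(1−C(7,2)) = 6242775/65536 ≈ 95.257.


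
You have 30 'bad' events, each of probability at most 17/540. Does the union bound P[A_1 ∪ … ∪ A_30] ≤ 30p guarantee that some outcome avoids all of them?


Union bound: P[∪_{i=1}^{30} A_i] ≤ Σ_i P[A_i] ≤ 30·p = 30·(17/540) = 17/18.
Numerically: 17/18 ≈ 0.9444444.
Is 17/18 < 1? YES.
Since P[∪ A_i] ≤ 17/18 < 1, the complement has P[∩ A_i^c] ≥ 1 − 17/18 = 1/18 > 0, so some outcome avoids every A_i.

30·p = 17/18 ≈ 0.9444444; existence CERTIFIED by the union bound.


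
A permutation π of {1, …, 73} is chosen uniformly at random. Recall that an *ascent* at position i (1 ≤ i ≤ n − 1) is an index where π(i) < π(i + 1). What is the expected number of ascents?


Write X = Σ X_I over i = 1, …, 72, with X_I the indicator of one ascent.
There are 72 indicators.
For each fixed i, the pair (π(i), π(i+1)) is a uniformly random ordered pair of distinct values from {1, …, 73}; by symmetry P[π(i) < π(i+1)] = 1/2.
By linearity: E[X] = 72 · (1/2) = (73 − 1) · (1/2) = 36 ≈ 36.00000.

E[X] = 36 = 36.00000.


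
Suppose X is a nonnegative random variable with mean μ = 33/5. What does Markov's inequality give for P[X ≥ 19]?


μ = E[X] = 33/5, a = 19.
Markov: P[X ≥ 19] ≤ μ/a = (33/5)/19 = 33/95.
Numerically: ≈ 0.34737.
(Since a = 19 > μ = 6.60000, the bound 33/95 is < 1 and informative.)

P[X ≥ 19] ≤ 33/95 ≈ 0.34737.


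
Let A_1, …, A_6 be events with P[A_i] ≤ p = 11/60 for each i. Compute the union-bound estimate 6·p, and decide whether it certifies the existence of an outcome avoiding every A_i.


Union bound: P[∪_{i=1}^{6} A_i] ≤ Σ_i P[A_i] ≤ 6·p = 6·(11/60) = 11/10.
Numerically: 11/10 ≈ 1.1000.
Is 11/10 < 1? NO.
Since the bound 11/10 is ≥ 1, the union bound is uninformative here; it does NOT by itself certify existence.

6·p = 11/10 ≈ 1.1000; existence NOT certified by the union bound.


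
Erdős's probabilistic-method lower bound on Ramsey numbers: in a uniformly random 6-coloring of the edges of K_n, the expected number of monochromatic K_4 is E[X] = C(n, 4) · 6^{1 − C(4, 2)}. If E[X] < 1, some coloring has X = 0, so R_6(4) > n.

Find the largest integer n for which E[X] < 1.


We need C(n, 4) · 6^{1 − 6} < 1, i.e. C(n, 4) < 6^{6 − 1} = 7776.
Check values of n near the boundary:
  n = 17: C(17, 4) = 2380; 2380 < 7776? YES
  n = 18: C(18, 4) = 3060; 3060 < 7776? YES
  n = 19: C(19, 4) = 3876; 3876 < 7776? YES
  n = 20: C(20, 4) = 4845; 4845 < 7776? YES
  n = 21: C(21, 4) = 5985; 5985 < 7776? YES
  n = 22: C(22, 4) = 7315; 7315 < 7776? YES
  n = 23: C(23, 4) = 8855; 8855 < 7776? NO
The largest n with C(n, 4) < 7776 is n = 22 (where E[X] = 7315/7776 ≈ 0.9407150). Hence R_6(4) > 22, i.e. R_6(4) ≥ 23.

Largest n = 22; hence R_6(4) > 22.


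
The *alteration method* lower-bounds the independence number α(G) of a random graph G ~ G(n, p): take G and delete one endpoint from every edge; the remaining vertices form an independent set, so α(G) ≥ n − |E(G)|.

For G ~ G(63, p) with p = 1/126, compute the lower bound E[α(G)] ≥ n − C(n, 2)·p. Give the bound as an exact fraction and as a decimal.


E[|E(G)|] = C(63, 2)·p = 1953 · (1/126) = 31/2.
E[α(G)] ≥ n − E[|E(G)|] = 63 − 31/2 = 95/2.
Numerically: ≈ 47.500.
(This is only a lower bound; the true E[α(G)] may be larger.)

E[α(G)] ≥ 95/2 ≈ 47.500.


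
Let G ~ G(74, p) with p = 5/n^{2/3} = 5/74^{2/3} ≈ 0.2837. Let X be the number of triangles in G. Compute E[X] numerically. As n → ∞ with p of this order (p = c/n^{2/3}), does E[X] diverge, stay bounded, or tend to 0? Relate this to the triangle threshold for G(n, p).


Number of potential triangles: C(74, 3) = 64824.
Each occurs with probability p³ ≈ (0.2837)³ ≈ 2.282688e-02.
By linearity: E[X] = C(74, 3)·p³ ≈ 64824 · 2.282688e-02 ≈ 1479.7297.
Since α = 2/3 < 1, p = c/n^{2/3} ≫ 1/n is above the triangle threshold p ~ 1/n. Asymptotically E[X] ~ (c³/6)·n^{3(1−α)} = (5³/6)·n^{1} → ∞; triangles are abundant w.h.p.

E[X] ≈ 1479.7297; in regime p = Θ(1/n^{2/3}) E[X] diverges (above the triangle threshold p ~ 1/n).


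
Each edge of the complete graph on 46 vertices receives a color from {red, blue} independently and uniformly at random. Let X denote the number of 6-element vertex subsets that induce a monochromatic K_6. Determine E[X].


Let X = Σ_S X_S over the C(46, 6) = 9366819 subsets S of size 6, where X_S = 1 if the K_6 on S is monochromatic.
For a fixed S, the K_6 on S has C(6, 2) = 15 edges. P[all 15 edges red] = (1/2)^15, and likewise for blue, so P[monochromatic] = 2·(1/2)^15 = 2^{1 − 15} = 1/16384.
By linearity of expectation: E[X] = C(46, 6) · 2^{1 − 15} = 9366819 · 1/16384 = 9366819/16384.
Numerically: E[X] ≈ 571.7053.

E[X] = C(46,6)·2^(1−C(6,2)) = 9366819/16384 ≈ 571.7053.


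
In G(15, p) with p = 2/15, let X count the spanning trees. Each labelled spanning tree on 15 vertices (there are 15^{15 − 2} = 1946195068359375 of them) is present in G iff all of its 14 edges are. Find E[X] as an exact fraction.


K_15 has 15^{15 − 2} = 1946195068359375 labelled spanning trees.
For each such spanning tree H, let X_H = 1 if all 14 edges of H are present in G. Then P[X_H = 1] = p^{14} = (2/15)^{14} = 16384/29192926025390625.
By linearity of expectation: E[X] = Σ_H E[X_H] = 1946195068359375 · p^{14} = 1946195068359375 · 16384/29192926025390625 = 16384/15.
Numerically: E[X] ≈ 1092.

E[X] = 1946195068359375 · (2/15)^{14} = 16384/15 ≈ 1092.


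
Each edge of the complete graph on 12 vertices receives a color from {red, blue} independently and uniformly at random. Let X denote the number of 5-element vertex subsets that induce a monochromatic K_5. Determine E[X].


Let X = Σ_S X_S over the C(12, 5) = 792 subsets S of size 5, where X_S = 1 if the K_5 on S is monochromatic.
For a fixed S, the K_5 on S has C(5, 2) = 10 edges. P[all 10 edges red] = (1/2)^10, and likewise for blue, so P[monochromatic] = 2·(1/2)^10 = 2^{1 − 10} = 1/512.
Summing: E[X] = C(12, 5) · 2^{1 − 10} = 792 · 1/512 = 99/64.
Numerically: E[X] ≈ 1.546875.

E[X] = C(12,5)·2^(1−C(5,2)) = 99/64 ≈ 1.546875.


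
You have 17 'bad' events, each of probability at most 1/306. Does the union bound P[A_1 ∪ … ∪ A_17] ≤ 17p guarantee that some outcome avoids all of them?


Union bound: P[∪_{i=1}^{17} A_i] ≤ Σ_i P[A_i] ≤ 17·p = 17·(1/306) = 1/18.
Numerically: 1/18 ≈ 0.0556.
Is 1/18 < 1? YES.
Since P[∪ A_i] ≤ 1/18 < 1, the complement has P[∩ A_i^c] ≥ 1 − 1/18 = 17/18 > 0, so some outcome avoids every A_i.

17·p = 1/18 ≈ 0.0556; existence CERTIFIED by the union bound.


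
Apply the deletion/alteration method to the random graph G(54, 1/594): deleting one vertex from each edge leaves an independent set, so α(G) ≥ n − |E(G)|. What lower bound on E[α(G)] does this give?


E[|E(G)|] = C(54, 2)·p = 1431 · (1/594) = 53/22.
E[α(G)] ≥ n − E[|E(G)|] = 54 − 53/22 = 1135/22.
Numerically: ≈ 51.59091.
(This is only a lower bound; the true E[α(G)] may be larger.)

E[α(G)] ≥ 1135/22 ≈ 51.59091.


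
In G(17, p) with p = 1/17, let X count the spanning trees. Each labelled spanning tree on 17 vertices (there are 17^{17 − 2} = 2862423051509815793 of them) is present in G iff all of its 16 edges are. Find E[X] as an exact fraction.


K_17 has 17^{17 − 2} = 2862423051509815793 labelled spanning trees.
For each such spanning tree H, let X_H = 1 if all 16 edges of H are present in G. Then P[X_H = 1] = p^{16} = (1/17)^{16} = 1/48661191875666868481.
By linearity of expectation: E[X] = Σ_H E[X_H] = 2862423051509815793 · p^{16} = 2862423051509815793 · 1/48661191875666868481 = 1/17.
Numerically: E[X] ≈ 0.05882.

E[X] = 2862423051509815793 · (1/17)^{16} = 1/17 ≈ 0.05882.


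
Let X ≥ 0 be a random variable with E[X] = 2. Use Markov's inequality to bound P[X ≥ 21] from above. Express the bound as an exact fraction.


μ = E[X] = 2, a = 21.
Markov: P[X ≥ 21] ≤ μ/a = (2)/21 = 2/21.
Numerically: ≈ 0.095238.
(Since a = 21 > μ = 2.000000, the bound 2/21 is < 1 and informative.)

P[X ≥ 21] ≤ 2/21 ≈ 0.095238.


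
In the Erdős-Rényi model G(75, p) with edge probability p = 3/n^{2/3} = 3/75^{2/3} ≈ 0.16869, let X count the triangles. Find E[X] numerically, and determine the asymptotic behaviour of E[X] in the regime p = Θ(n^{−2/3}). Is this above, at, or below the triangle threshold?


Number of potential triangles: C(75, 3) = 67525.
Each occurs with probability p³ ≈ (0.16869)³ ≈ 4.8000000e-03.
By linearity: E[X] = C(75, 3)·p³ ≈ 67525 · 4.8000000e-03 ≈ 324.12000.
Since α = 2/3 < 1, p = c/n^{2/3} ≫ 1/n is above the triangle threshold p ~ 1/n. Asymptotically E[X] ~ (c³/6)·n^{3(1−α)} = (3³/6)·n^{1} → ∞; triangles are abundant w.h.p.

E[X] ≈ 324.12000; in regime p = Θ(1/n^{2/3}) E[X] diverges (above the triangle threshold p ~ 1/n).


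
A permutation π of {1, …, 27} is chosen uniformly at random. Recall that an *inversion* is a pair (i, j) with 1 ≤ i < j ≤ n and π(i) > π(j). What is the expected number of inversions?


Write X = Σ X_I over the C(27, 2) = 351 pairs i < j, with X_I the indicator of one inversion.
There are 351 indicators.
For each fixed pair i < j, the values π(i) and π(j) are two distinct elements of {1, …, 27} in uniformly random order; by symmetry P[π(i) > π(j)] = 1/2.
By linearity: E[X] = 351 · (1/2) = C(27, 2) · (1/2) = 351/2 = 351/2 ≈ 175.500000.

E[X] = 351/2 = 175.500000.


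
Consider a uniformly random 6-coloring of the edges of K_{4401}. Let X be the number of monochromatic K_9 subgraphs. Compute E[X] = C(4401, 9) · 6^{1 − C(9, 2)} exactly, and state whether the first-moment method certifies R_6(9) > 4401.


E[X] = C(4401, 9) · 6^{1 − 36} = 1692951372410676096134752050 · 6^{−35} = 1692951372410676096134752050/1719070799748422591028658176.
As a reduced fraction: E[X] = 282158562068446016022458675/286511799958070431838109696 ≈ 0.9848061.
Is E[X] < 1? YES.
Since E[X] < 1, there exists a 6-coloring of K_{4401} with no monochromatic K_9; hence R_6(9) > 4401.

E[X] = 282158562068446016022458675/286511799958070431838109696 ≈ 0.9848061; E[X] < 1, so R_6(9) > 4401.


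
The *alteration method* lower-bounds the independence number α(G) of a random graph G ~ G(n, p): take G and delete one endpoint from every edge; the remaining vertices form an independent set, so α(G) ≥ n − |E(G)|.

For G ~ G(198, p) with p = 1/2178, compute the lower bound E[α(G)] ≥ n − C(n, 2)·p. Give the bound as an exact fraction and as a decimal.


E[|E(G)|] = C(198, 2)·p = 19503 · (1/2178) = 197/22.
E[α(G)] ≥ n − E[|E(G)|] = 198 − 197/22 = 4159/22.
Numerically: ≈ 189.04545.
(This is only a lower bound; the true E[α(G)] may be larger.)

E[α(G)] ≥ 4159/22 ≈ 189.04545.


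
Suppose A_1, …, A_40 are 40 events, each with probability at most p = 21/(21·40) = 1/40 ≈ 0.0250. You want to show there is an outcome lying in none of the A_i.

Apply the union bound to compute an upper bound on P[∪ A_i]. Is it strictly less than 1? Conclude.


Union bound: P[∪_{i=1}^{40} A_i] ≤ Σ_i P[A_i] ≤ 40·p = 40·(1/40) = 1.
Numerically: 1 ≈ 1.0000.
Is 1 < 1? NO.
Since the bound 1 is ≥ 1, the union bound is uninformative here; it does NOT by itself certify existence.

40·p = 1 ≈ 1.0000; existence NOT certified by the union bound.


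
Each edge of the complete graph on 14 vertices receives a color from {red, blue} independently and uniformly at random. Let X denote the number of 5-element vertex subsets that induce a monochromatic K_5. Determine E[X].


Let X = Σ_S X_S over the C(14, 5) = 2002 subsets S of size 5, where X_S = 1 if the K_5 on S is monochromatic.
For a fixed S, the K_5 on S has C(5, 2) = 10 edges. P[all 10 edges red] = (1/2)^10, and likewise for blue, so P[monochromatic] = 2·(1/2)^10 = 2^{1 − 10} = 1/512.
By linearity: E[X] = C(14, 5) · 2^{1 − 10} = 2002 · 1/512 = 1001/256.
Numerically: E[X] ≈ 3.910156.

E[X] = C(14,5)·2^(1−C(5,2)) = 1001/256 ≈ 3.910156.


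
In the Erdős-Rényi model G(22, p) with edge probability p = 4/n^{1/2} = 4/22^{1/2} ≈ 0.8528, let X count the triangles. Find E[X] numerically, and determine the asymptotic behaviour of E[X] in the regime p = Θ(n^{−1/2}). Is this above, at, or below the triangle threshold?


Number of potential triangles: C(22, 3) = 1540.
Each occurs with probability p³ ≈ (0.8528)³ ≈ 6.2022027e-01.
By linearity: E[X] = C(22, 3)·p³ ≈ 1540 · 6.2022027e-01 ≈ 955.13921.
Since α = 1/2 < 1, p = c/n^{1/2} ≫ 1/n is above the triangle threshold p ~ 1/n. Asymptotically E[X] ~ (c³/6)·n^{3(1−α)} = (4³/6)·n^{1.5} → ∞; triangles are abundant w.h.p.

E[X] ≈ 955.13921; in regime p = Θ(1/n^{1/2}) E[X] diverges (above the triangle threshold p ~ 1/n).


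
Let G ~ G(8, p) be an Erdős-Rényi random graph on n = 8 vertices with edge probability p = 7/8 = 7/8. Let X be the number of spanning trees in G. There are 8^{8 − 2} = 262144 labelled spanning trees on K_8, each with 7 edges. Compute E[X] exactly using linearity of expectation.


K_8 has 8^{8 − 2} = 262144 labelled spanning trees.
For each such spanning tree H, let X_H = 1 if all 7 edges of H are present in G. Then P[X_H = 1] = p^{7} = (7/8)^{7} = 823543/2097152.
By linearity: E[X] = Σ_H E[X_H] = 262144 · p^{7} = 262144 · 823543/2097152 = 823543/8.
Numerically: E[X] ≈ 102943.

E[X] = 262144 · (7/8)^{7} = 823543/8 ≈ 102943.


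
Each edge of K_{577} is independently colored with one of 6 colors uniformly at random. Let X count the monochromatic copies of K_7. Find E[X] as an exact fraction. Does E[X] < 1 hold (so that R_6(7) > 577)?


E[X] = C(577, 7) · 6^{1 − 21} = 4073186129881440 · 6^{−20} = 4073186129881440/3656158440062976.
As a reduced fraction: E[X] = 42429022186265/38084983750656 ≈ 1.1140617.
Is E[X] < 1? NO.
Since E[X] ≥ 1, the first-moment bound is inconclusive at n = 577; it does NOT by itself certify R_6(7) > 577.

E[X] = 42429022186265/38084983750656 ≈ 1.1140617; E[X] ≥ 1; first-moment method inconclusive here.


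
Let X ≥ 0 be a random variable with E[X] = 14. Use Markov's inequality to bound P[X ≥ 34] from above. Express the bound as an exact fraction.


μ = E[X] = 14, a = 34.
Markov: P[X ≥ 34] ≤ μ/a = (14)/34 = 7/17.
Numerically: ≈ 0.412.
(Since a = 34 > μ = 14.000, the bound 7/17 is < 1 and informative.)

P[X ≥ 34] ≤ 7/17 ≈ 0.412.


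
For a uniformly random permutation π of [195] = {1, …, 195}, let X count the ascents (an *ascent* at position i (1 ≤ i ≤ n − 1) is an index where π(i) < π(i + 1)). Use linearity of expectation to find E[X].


Write X = Σ X_I over i = 1, …, 194, with X_I the indicator of one ascent.
There are 194 indicators.
For each fixed i, the pair (π(i), π(i+1)) is a uniformly random ordered pair of distinct values from {1, …, 195}; by symmetry P[π(i) < π(i+1)] = 1/2.
By linearity: E[X] = 194 · (1/2) = (195 − 1) · (1/2) = 97 ≈ 97.000000.

E[X] = 97 = 97.000000.


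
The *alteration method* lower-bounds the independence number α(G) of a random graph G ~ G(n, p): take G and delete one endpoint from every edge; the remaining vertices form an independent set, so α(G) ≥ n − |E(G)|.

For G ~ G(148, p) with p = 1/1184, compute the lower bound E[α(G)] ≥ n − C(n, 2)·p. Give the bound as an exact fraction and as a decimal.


E[|E(G)|] = C(148, 2)·p = 10878 · (1/1184) = 147/16.
E[α(G)] ≥ n − E[|E(G)|] = 148 − 147/16 = 2221/16.
Numerically: ≈ 138.812.
(This is only a lower bound; the true E[α(G)] may be larger.)

E[α(G)] ≥ 2221/16 ≈ 138.812.


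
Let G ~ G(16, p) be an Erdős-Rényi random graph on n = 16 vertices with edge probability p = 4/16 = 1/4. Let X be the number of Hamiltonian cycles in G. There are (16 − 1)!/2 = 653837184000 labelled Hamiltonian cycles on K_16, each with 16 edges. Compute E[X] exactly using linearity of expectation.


K_16 has (16 − 1)!/2 = 653837184000 labelled Hamiltonian cycles.
For each such Hamiltonian cycle H, let X_H = 1 if all 16 edges of H are present in G. Then P[X_H = 1] = p^{16} = (1/4)^{16} = 1/4294967296.
By linearity: E[X] = Σ_H E[X_H] = 653837184000 · p^{16} = 653837184000 · 1/4294967296 = 638512875/4194304.
Numerically: E[X] ≈ 152.2.

E[X] = 653837184000 · (1/4)^{16} = 638512875/4194304 ≈ 152.2.


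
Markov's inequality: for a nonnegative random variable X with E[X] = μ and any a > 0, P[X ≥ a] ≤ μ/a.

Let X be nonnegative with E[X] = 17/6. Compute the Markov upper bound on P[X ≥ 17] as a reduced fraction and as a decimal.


μ = E[X] = 17/6, a = 17.
Markov: P[X ≥ 17] ≤ μ/a = (17/6)/17 = 1/6.
Numerically: ≈ 0.1667.
(Since a = 17 > μ = 2.8333, the bound 1/6 is < 1 and informative.)

P[X ≥ 17] ≤ 1/6 ≈ 0.1667.


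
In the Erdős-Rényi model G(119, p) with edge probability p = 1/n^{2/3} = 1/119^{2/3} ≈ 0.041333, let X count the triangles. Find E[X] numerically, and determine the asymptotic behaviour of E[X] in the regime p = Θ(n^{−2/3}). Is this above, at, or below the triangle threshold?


Number of potential triangles: C(119, 3) = 273819.
Each occurs with probability p³ ≈ (0.041333)³ ≈ 7.0616482e-05.
By linearity: E[X] = C(119, 3)·p³ ≈ 273819 · 7.0616482e-05 ≈ 19.33613.
Since α = 2/3 < 1, p = c/n^{2/3} ≫ 1/n is above the triangle threshold p ~ 1/n. Asymptotically E[X] ~ (c³/6)·n^{3(1−α)} = (1³/6)·n^{1} → ∞; triangles are abundant w.h.p.

E[X] ≈ 19.33613; in regime p = Θ(1/n^{2/3}) E[X] diverges (above the triangle threshold p ~ 1/n).


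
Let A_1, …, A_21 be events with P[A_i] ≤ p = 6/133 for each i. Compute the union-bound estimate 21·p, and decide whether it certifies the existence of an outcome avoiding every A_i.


Union bound: P[∪_{i=1}^{21} A_i] ≤ Σ_i P[A_i] ≤ 21·p = 21·(6/133) = 18/19.
Numerically: 18/19 ≈ 0.9474.
Is 18/19 < 1? YES.
Since P[∪ A_i] ≤ 18/19 < 1, the complement has P[∩ A_i^c] ≥ 1 − 18/19 = 1/19 > 0, so some outcome avoids every A_i.

21·p = 18/19 ≈ 0.9474; existence CERTIFIED by the union bound.


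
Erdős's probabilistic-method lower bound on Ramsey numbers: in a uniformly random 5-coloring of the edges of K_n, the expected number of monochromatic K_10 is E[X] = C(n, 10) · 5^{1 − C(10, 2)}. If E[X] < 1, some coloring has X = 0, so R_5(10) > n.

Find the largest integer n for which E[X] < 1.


We need C(n, 10) · 5^{1 − 45} < 1, i.e. C(n, 10) < 5^{45 − 1} = 5684341886080801486968994140625.
Check values of n near the boundary:
  n = 5387: C(5387, 10) = 5624406917627224603154306376491; 5624406917627224603154306376491 < 5684341886080801486968994140625? YES
  n = 5388: C(5388, 10) = 5634865093375880654852250419586; 5634865093375880654852250419586 < 5684341886080801486968994140625? YES
  n = 5389: C(5389, 10) = 5645340767466558997768874792926; 5645340767466558997768874792926 < 5684341886080801486968994140625? YES
  n = 5390: C(5390, 10) = 5655833965919099070255434039753; 5655833965919099070255434039753 < 5684341886080801486968994140625? YES
  n = 5391: C(5391, 10) = 5666344714787188828795213697883; 5666344714787188828795213697883 < 5684341886080801486968994140625? YES
  n = 5392: C(5392, 10) = 5676873040158402483252283957448; 5676873040158402483252283957448 < 5684341886080801486968994140625? YES
  n = 5393: C(5393, 10) = 5687418968154238267170642278008; 5687418968154238267170642278008 < 5684341886080801486968994140625? NO
  n = 5394: C(5394, 10) = 5697982524930156243149785372878; 5697982524930156243149785372878 < 5684341886080801486968994140625? NO
The largest n with C(n, 10) < 5684341886080801486968994140625 is n = 5392 (where E[X] = 5676873040158402483252283957448/5684341886080801486968994140625 ≈ 0.999). Hence R_5(10) > 5392, i.e. R_5(10) ≥ 5393.

Largest n = 5392; hence R_5(10) > 5392.


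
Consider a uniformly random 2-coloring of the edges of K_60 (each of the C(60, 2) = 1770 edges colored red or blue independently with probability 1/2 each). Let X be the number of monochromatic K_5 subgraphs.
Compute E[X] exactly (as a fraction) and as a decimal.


Let X = Σ_S X_S over the C(60, 5) = 5461512 subsets S of size 5, where X_S = 1 if the K_5 on S is monochromatic.
For a fixed S, the K_5 on S has C(5, 2) = 10 edges. P[all 10 edges red] = (1/2)^10, and likewise for blue, so P[monochromatic] = 2·(1/2)^10 = 2^{1 − 10} = 1/512.
By linearity of expectation: E[X] = C(60, 5) · 2^{1 − 10} = 5461512 · 1/512 = 682689/64.
Numerically: E[X] ≈ 10667.01562.

E[X] = C(60,5)·2^(1−C(5,2)) = 682689/64 ≈ 10667.01562.


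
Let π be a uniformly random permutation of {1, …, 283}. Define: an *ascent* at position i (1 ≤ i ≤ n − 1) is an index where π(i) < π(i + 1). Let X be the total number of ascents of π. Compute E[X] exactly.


Write X = Σ X_I over i = 1, …, 282, with X_I the indicator of one ascent.
There are 282 indicators.
For each fixed i, the pair (π(i), π(i+1)) is a uniformly random ordered pair of distinct values from {1, …, 283}; by symmetry P[π(i) < π(i+1)] = 1/2.
By linearity: E[X] = 282 · (1/2) = (283 − 1) · (1/2) = 141 ≈ 141.000000.

E[X] = 141 = 141.000000.


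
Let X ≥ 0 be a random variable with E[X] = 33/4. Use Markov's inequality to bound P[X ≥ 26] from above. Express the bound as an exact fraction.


μ = E[X] = 33/4, a = 26.
Markov: P[X ≥ 26] ≤ μ/a = (33/4)/26 = 33/104.
Numerically: ≈ 0.3173.
(Since a = 26 > μ = 8.2500, the bound 33/104 is < 1 and informative.)

P[X ≥ 26] ≤ 33/104 ≈ 0.3173.


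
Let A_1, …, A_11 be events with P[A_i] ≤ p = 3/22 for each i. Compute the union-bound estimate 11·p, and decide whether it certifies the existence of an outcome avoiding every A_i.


Union bound: P[∪_{i=1}^{11} A_i] ≤ Σ_i P[A_i] ≤ 11·p = 11·(3/22) = 3/2.
Numerically: 3/2 ≈ 1.500000.
Is 3/2 < 1? NO.
Since the bound 3/2 is ≥ 1, the union bound is uninformative here; it does NOT by itself certify existence.

11·p = 3/2 ≈ 1.500000; existence NOT certified by the union bound.


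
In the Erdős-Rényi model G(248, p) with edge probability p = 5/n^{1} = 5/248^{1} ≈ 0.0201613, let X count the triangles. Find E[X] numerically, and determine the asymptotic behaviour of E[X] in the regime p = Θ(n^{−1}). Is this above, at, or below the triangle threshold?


Number of potential triangles: C(248, 3) = 2511496.
Each occurs with probability p³ ≈ (0.0201613)³ ≈ 8.19511346e-06.
By linearity: E[X] = C(248, 3)·p³ ≈ 2511496 · 8.19511346e-06 ≈ 20.581995.
Here α = 1, so p = 5/n is exactly at the triangle threshold p ~ 1/n. Asymptotically E[X] → c³/6 = 5³/6 = 125/6 ≈ 20.833333, a bounded constant. In this regime the triangle count is asymptotically Poisson(c³/6).

E[X] ≈ 20.581995; in regime p = Θ(1/n^{1}) E[X] stays bounded (at the triangle threshold p ~ 1/n).


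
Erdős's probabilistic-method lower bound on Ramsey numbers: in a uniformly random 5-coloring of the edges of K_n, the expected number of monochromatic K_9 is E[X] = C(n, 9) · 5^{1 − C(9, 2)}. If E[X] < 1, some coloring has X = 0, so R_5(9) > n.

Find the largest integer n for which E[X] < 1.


We need C(n, 9) · 5^{1 − 36} < 1, i.e. C(n, 9) < 5^{36 − 1} = 2910383045673370361328125.
Check values of n near the boundary:
  n = 2167: C(2167, 9) = 2855899084841489792706810; 2855899084841489792706810 < 2910383045673370361328125? YES
  n = 2168: C(2168, 9) = 2867804175977929537095120; 2867804175977929537095120 < 2910383045673370361328125? YES
  n = 2169: C(2169, 9) = 2879753360044504243499683; 2879753360044504243499683 < 2910383045673370361328125? YES
  n = 2170: C(2170, 9) = 2891746779868845075610510; 2891746779868845075610510 < 2910383045673370361328125? YES
  n = 2171: C(2171, 9) = 2903784578674959601827205; 2903784578674959601827205 < 2910383045673370361328125? YES
  n = 2172: C(2172, 9) = 2915866900084148060642020; 2915866900084148060642020 < 2910383045673370361328125? NO
The largest n with C(n, 9) < 2910383045673370361328125 is n = 2171 (where E[X] = 580756915734991920365441/582076609134674072265625 ≈ 0.997733). Hence R_5(9) > 2171, i.e. R_5(9) ≥ 2172.

Largest n = 2171; hence R_5(9) > 2171.
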